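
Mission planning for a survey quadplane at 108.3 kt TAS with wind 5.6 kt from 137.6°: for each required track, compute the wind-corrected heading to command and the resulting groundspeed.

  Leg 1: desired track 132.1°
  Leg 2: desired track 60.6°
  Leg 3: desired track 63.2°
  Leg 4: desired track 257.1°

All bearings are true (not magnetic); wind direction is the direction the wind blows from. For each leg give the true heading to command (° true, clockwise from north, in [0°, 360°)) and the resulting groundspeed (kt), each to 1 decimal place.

Leg 1: desired track 132.1°; wind correction +0.3° → command heading 132.4°, groundspeed 102.7 kt
Leg 2: desired track 60.6°; wind correction +2.9° → command heading 63.5°, groundspeed 106.9 kt
Leg 3: desired track 63.2°; wind correction +2.9° → command heading 66.1°, groundspeed 106.7 kt
Leg 4: desired track 257.1°; wind correction -2.6° → command heading 254.5°, groundspeed 110.9 kt

Leg 1: heading=132.4°, groundspeed=102.7 kt
Leg 2: heading=63.5°, groundspeed=106.9 kt
Leg 3: heading=66.1°, groundspeed=106.7 kt
Leg 4: heading=254.5°, groundspeed=110.9 kt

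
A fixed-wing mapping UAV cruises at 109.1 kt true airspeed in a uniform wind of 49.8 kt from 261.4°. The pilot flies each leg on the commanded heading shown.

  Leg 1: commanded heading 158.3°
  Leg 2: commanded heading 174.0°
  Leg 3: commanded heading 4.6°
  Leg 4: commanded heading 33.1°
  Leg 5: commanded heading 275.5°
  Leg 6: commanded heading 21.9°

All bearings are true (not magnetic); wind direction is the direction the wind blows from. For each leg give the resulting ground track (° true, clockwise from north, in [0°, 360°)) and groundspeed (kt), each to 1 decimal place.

Leg 1: heading 158.3°; drift -21.9° → track 136.4°, groundspeed 129.8 kt
Leg 2: heading 174.0°; drift -25.0° → track 149.0°, groundspeed 117.9 kt
Leg 3: heading 4.6°; drift +21.9° → track 26.5°, groundspeed 129.9 kt
Leg 4: heading 33.1°; drift +14.7° → track 47.8°, groundspeed 147.0 kt
Leg 5: heading 275.5°; drift +11.3° → track 286.8°, groundspeed 62.0 kt
Leg 6: heading 21.9°; drift +17.7° → track 39.6°, groundspeed 141.1 kt

Leg 1: track=136.4°, groundspeed=129.8 kt
Leg 2: track=149.0°, groundspeed=117.9 kt
Leg 3: track=26.5°, groundspeed=129.9 kt
Leg 4: track=47.8°, groundspeed=147.0 kt
Leg 5: track=286.8°, groundspeed=62.0 kt
Leg 6: track=39.6°, groundspeed=141.1 kt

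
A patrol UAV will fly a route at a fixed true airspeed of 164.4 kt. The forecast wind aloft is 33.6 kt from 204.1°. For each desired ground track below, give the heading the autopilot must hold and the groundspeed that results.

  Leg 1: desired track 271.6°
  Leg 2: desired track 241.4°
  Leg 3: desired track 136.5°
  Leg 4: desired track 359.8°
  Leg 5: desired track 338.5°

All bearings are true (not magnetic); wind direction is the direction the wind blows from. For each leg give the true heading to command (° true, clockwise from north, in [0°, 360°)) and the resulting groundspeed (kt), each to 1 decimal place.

Leg 1: heading=260.7°, groundspeed=148.6 kt
Leg 2: heading=234.3°, groundspeed=136.4 kt
Leg 3: heading=147.4°, groundspeed=148.6 kt
Leg 4: heading=355.0°, groundspeed=194.4 kt
Leg 5: heading=330.1°, groundspeed=186.1 kt

Leg 1: desired track 271.6°; wind correction -10.9° → command heading 260.7°, groundspeed 148.6 kt
Leg 2: desired track 241.4°; wind correction -7.1° → command heading 234.3°, groundspeed 136.4 kt
Leg 3: desired track 136.5°; wind correction +10.9° → command heading 147.4°, groundspeed 148.6 kt
Leg 4: desired track 359.8°; wind correction -4.8° → command heading 355.0°, groundspeed 194.4 kt
Leg 5: desired track 338.5°; wind correction -8.4° → command heading 330.1°, groundspeed 186.1 kt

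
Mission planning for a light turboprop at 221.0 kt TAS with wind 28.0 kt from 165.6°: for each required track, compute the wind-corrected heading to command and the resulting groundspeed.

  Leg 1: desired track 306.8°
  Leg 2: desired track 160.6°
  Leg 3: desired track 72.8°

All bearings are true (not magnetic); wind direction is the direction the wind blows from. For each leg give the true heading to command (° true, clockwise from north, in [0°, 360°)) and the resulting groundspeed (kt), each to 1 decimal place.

Leg 1: desired track 306.8°; wind correction -4.6° → command heading 302.2°, groundspeed 242.1 kt
Leg 2: desired track 160.6°; wind correction +0.6° → command heading 161.2°, groundspeed 193.1 kt
Leg 3: desired track 72.8°; wind correction +7.3° → command heading 80.1°, groundspeed 220.6 kt

Leg 1: heading=302.2°, groundspeed=242.1 kt
Leg 2: heading=161.2°, groundspeed=193.1 kt
Leg 3: heading=80.1°, groundspeed=220.6 kt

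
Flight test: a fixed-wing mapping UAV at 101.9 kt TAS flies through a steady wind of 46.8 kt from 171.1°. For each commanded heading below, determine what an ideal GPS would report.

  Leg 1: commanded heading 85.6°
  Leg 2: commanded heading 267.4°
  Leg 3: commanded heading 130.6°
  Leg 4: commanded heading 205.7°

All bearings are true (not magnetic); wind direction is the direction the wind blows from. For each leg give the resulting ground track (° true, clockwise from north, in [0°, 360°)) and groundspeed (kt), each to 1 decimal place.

Leg 1: heading 85.6°; drift -25.4° → track 60.2°, groundspeed 108.7 kt
Leg 2: heading 267.4°; drift +23.5° → track 290.9°, groundspeed 116.7 kt
Leg 3: heading 130.6°; drift -24.6° → track 106.0°, groundspeed 72.9 kt
Leg 4: heading 205.7°; drift +22.7° → track 228.4°, groundspeed 68.7 kt

Leg 1: track=60.2°, groundspeed=108.7 kt
Leg 2: track=290.9°, groundspeed=116.7 kt
Leg 3: track=106.0°, groundspeed=72.9 kt
Leg 4: track=228.4°, groundspeed=68.7 kt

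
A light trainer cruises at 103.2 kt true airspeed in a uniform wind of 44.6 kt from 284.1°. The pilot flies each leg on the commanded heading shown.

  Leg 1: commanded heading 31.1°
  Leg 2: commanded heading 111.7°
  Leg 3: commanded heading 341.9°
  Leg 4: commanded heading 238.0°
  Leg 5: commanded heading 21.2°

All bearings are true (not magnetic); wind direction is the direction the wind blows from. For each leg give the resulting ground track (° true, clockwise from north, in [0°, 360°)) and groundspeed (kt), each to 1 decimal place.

Leg 1: heading 31.1°; drift +20.1° → track 51.2°, groundspeed 123.8 kt
Leg 2: heading 111.7°; drift -2.3° → track 109.4°, groundspeed 147.5 kt
Leg 3: heading 341.9°; drift +25.4° → track 7.3°, groundspeed 87.9 kt
Leg 4: heading 238.0°; drift -24.0° → track 214.0°, groundspeed 79.1 kt
Leg 5: heading 21.2°; drift +22.2° → track 43.4°, groundspeed 117.4 kt

Leg 1: track=51.2°, groundspeed=123.8 kt
Leg 2: track=109.4°, groundspeed=147.5 kt
Leg 3: track=7.3°, groundspeed=87.9 kt
Leg 4: track=214.0°, groundspeed=79.1 kt
Leg 5: track=43.4°, groundspeed=117.4 kt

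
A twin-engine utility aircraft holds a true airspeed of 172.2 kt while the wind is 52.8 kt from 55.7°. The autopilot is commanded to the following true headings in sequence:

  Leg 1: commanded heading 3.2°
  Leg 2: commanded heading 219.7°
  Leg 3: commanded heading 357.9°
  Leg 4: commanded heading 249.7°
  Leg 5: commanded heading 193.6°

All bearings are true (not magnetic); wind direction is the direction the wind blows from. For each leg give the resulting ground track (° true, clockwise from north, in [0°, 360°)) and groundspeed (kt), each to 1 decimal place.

Leg 1: track=346.5°, groundspeed=146.2 kt
Leg 2: track=223.4°, groundspeed=223.4 kt
Leg 3: track=340.7°, groundspeed=150.8 kt
Leg 4: track=246.4°, groundspeed=223.8 kt
Leg 5: track=203.1°, groundspeed=214.3 kt

Leg 1: heading 3.2°; drift -16.7° → track 346.5°, groundspeed 146.2 kt
Leg 2: heading 219.7°; drift +3.7° → track 223.4°, groundspeed 223.4 kt
Leg 3: heading 357.9°; drift -17.2° → track 340.7°, groundspeed 150.8 kt
Leg 4: heading 249.7°; drift -3.3° → track 246.4°, groundspeed 223.8 kt
Leg 5: heading 193.6°; drift +9.5° → track 203.1°, groundspeed 214.3 kt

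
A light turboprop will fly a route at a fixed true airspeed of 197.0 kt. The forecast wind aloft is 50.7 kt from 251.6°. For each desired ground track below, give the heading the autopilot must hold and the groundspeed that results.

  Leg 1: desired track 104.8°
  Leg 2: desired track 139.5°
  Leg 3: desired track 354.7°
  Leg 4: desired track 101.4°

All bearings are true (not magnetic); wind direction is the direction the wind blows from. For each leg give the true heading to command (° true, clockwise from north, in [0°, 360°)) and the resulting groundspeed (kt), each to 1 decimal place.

Leg 1: desired track 104.8°; wind correction +8.1° → command heading 112.9°, groundspeed 237.5 kt
Leg 2: desired track 139.5°; wind correction +13.8° → command heading 153.3°, groundspeed 210.4 kt
Leg 3: desired track 354.7°; wind correction -14.5° → command heading 340.2°, groundspeed 202.2 kt
Leg 4: desired track 101.4°; wind correction +7.3° → command heading 108.7°, groundspeed 239.4 kt

Leg 1: heading=112.9°, groundspeed=237.5 kt
Leg 2: heading=153.3°, groundspeed=210.4 kt
Leg 3: heading=340.2°, groundspeed=202.2 kt
Leg 4: heading=108.7°, groundspeed=239.4 kt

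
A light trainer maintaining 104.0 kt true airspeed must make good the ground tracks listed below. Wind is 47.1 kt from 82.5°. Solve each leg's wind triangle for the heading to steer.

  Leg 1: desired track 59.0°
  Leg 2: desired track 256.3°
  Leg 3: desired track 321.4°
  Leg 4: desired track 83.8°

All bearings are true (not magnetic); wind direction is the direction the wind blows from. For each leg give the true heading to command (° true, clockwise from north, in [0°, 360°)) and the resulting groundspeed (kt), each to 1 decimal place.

Leg 1: heading=69.4°, groundspeed=59.1 kt
Leg 2: heading=253.5°, groundspeed=150.7 kt
Leg 3: heading=344.2°, groundspeed=120.2 kt
Leg 4: heading=83.2°, groundspeed=56.9 kt

Leg 1: desired track 59.0°; wind correction +10.4° → command heading 69.4°, groundspeed 59.1 kt
Leg 2: desired track 256.3°; wind correction -2.8° → command heading 253.5°, groundspeed 150.7 kt
Leg 3: desired track 321.4°; wind correction +22.8° → command heading 344.2°, groundspeed 120.2 kt
Leg 4: desired track 83.8°; wind correction -0.6° → command heading 83.2°, groundspeed 56.9 kt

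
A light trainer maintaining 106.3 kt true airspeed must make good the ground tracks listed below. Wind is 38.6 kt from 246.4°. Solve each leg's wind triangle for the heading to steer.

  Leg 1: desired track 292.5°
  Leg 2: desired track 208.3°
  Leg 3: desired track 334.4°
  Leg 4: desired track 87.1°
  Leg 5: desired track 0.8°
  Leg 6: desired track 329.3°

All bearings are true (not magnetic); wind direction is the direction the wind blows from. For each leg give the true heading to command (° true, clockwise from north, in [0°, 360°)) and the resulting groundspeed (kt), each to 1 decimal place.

Leg 1: desired track 292.5°; wind correction -15.2° → command heading 277.3°, groundspeed 75.8 kt
Leg 2: desired track 208.3°; wind correction +12.9° → command heading 221.2°, groundspeed 73.2 kt
Leg 3: desired track 334.4°; wind correction -21.3° → command heading 313.1°, groundspeed 97.7 kt
Leg 4: desired track 87.1°; wind correction +7.4° → command heading 94.5°, groundspeed 141.5 kt
Leg 5: desired track 0.8°; wind correction -19.3° → command heading 341.5°, groundspeed 116.3 kt
Leg 6: desired track 329.3°; wind correction -21.1° → command heading 308.2°, groundspeed 94.4 kt

Leg 1: heading=277.3°, groundspeed=75.8 kt
Leg 2: heading=221.2°, groundspeed=73.2 kt
Leg 3: heading=313.1°, groundspeed=97.7 kt
Leg 4: heading=94.5°, groundspeed=141.5 kt
Leg 5: heading=341.5°, groundspeed=116.3 kt
Leg 6: heading=308.2°, groundspeed=94.4 kt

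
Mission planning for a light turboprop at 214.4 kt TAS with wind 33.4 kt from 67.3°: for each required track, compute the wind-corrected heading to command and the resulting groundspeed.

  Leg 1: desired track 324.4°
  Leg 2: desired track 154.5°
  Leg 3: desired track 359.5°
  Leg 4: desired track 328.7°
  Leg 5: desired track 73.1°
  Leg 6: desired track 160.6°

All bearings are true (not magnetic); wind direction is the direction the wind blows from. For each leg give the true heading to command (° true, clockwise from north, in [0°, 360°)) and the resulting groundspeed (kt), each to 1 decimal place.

Leg 1: desired track 324.4°; wind correction +8.7° → command heading 333.1°, groundspeed 219.4 kt
Leg 2: desired track 154.5°; wind correction -9.0° → command heading 145.5°, groundspeed 210.2 kt
Leg 3: desired track 359.5°; wind correction +8.3° → command heading 7.8°, groundspeed 199.5 kt
Leg 4: desired track 328.7°; wind correction +8.9° → command heading 337.6°, groundspeed 216.8 kt
Leg 5: desired track 73.1°; wind correction -0.9° → command heading 72.2°, groundspeed 181.1 kt
Leg 6: desired track 160.6°; wind correction -8.9° → command heading 151.7°, groundspeed 213.7 kt

Leg 1: heading=333.1°, groundspeed=219.4 kt
Leg 2: heading=145.5°, groundspeed=210.2 kt
Leg 3: heading=7.8°, groundspeed=199.5 kt
Leg 4: heading=337.6°, groundspeed=216.8 kt
Leg 5: heading=72.2°, groundspeed=181.1 kt
Leg 6: heading=151.7°, groundspeed=213.7 kt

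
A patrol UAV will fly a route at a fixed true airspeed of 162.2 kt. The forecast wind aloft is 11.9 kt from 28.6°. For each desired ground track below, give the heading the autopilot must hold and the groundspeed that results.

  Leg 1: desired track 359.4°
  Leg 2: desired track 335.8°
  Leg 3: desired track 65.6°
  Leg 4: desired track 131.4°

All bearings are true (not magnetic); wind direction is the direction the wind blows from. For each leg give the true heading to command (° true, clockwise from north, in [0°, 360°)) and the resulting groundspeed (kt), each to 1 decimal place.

Leg 1: desired track 359.4°; wind correction +2.1° → command heading 1.5°, groundspeed 151.7 kt
Leg 2: desired track 335.8°; wind correction +3.4° → command heading 339.2°, groundspeed 154.7 kt
Leg 3: desired track 65.6°; wind correction -2.5° → command heading 63.1°, groundspeed 152.5 kt
Leg 4: desired track 131.4°; wind correction -4.1° → command heading 127.3°, groundspeed 164.4 kt

Leg 1: heading=1.5°, groundspeed=151.7 kt
Leg 2: heading=339.2°, groundspeed=154.7 kt
Leg 3: heading=63.1°, groundspeed=152.5 kt
Leg 4: heading=127.3°, groundspeed=164.4 kt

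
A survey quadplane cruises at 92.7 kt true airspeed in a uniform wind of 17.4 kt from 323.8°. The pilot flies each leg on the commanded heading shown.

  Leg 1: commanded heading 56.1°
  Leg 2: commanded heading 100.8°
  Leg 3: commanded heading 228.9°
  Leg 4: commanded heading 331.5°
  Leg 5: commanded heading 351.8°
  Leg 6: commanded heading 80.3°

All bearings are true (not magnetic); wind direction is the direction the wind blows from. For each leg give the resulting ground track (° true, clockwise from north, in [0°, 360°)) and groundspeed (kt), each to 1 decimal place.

Leg 1: heading 56.1°; drift +10.5° → track 66.6°, groundspeed 95.0 kt
Leg 2: heading 100.8°; drift +6.4° → track 107.2°, groundspeed 106.1 kt
Leg 3: heading 228.9°; drift -10.4° → track 218.5°, groundspeed 95.8 kt
Leg 4: heading 331.5°; drift +1.8° → track 333.3°, groundspeed 75.5 kt
Leg 5: heading 351.8°; drift +6.0° → track 357.8°, groundspeed 77.8 kt
Leg 6: heading 80.3°; drift +8.8° → track 89.1°, groundspeed 101.7 kt

Leg 1: track=66.6°, groundspeed=95.0 kt
Leg 2: track=107.2°, groundspeed=106.1 kt
Leg 3: track=218.5°, groundspeed=95.8 kt
Leg 4: track=333.3°, groundspeed=75.5 kt
Leg 5: track=357.8°, groundspeed=77.8 kt
Leg 6: track=89.1°, groundspeed=101.7 kt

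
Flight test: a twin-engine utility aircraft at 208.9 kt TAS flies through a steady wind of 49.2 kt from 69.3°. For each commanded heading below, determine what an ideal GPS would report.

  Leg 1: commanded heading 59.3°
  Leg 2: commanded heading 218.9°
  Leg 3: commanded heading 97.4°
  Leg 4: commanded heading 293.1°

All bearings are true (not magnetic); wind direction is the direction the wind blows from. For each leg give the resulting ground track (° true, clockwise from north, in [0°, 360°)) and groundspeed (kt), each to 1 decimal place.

Leg 1: heading 59.3°; drift -3.0° → track 56.3°, groundspeed 160.7 kt
Leg 2: heading 218.9°; drift +5.7° → track 224.6°, groundspeed 252.6 kt
Leg 3: heading 97.4°; drift +8.0° → track 105.4°, groundspeed 167.1 kt
Leg 4: heading 293.1°; drift -7.9° → track 285.2°, groundspeed 246.8 kt

Leg 1: track=56.3°, groundspeed=160.7 kt
Leg 2: track=224.6°, groundspeed=252.6 kt
Leg 3: track=105.4°, groundspeed=167.1 kt
Leg 4: track=285.2°, groundspeed=246.8 kt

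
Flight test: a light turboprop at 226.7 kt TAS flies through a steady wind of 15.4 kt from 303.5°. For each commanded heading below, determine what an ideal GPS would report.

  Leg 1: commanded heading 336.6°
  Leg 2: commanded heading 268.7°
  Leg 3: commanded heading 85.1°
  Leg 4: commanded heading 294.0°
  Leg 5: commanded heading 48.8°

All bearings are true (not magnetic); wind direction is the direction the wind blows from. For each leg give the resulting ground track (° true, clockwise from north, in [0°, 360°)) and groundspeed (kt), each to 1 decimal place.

Leg 1: heading 336.6°; drift +2.3° → track 338.9°, groundspeed 214.0 kt
Leg 2: heading 268.7°; drift -2.4° → track 266.3°, groundspeed 214.2 kt
Leg 3: heading 85.1°; drift +2.3° → track 87.4°, groundspeed 239.0 kt
Leg 4: heading 294.0°; drift -0.7° → track 293.3°, groundspeed 211.5 kt
Leg 5: heading 48.8°; drift +3.7° → track 52.5°, groundspeed 231.2 kt

Leg 1: track=338.9°, groundspeed=214.0 kt
Leg 2: track=266.3°, groundspeed=214.2 kt
Leg 3: track=87.4°, groundspeed=239.0 kt
Leg 4: track=293.3°, groundspeed=211.5 kt
Leg 5: track=52.5°, groundspeed=231.2 kt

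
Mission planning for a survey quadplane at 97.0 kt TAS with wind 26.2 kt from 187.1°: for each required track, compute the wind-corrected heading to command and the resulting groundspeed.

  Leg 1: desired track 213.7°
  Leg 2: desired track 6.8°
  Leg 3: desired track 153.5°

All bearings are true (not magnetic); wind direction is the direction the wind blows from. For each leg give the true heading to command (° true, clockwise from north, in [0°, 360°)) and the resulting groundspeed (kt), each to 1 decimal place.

Leg 1: desired track 213.7°; wind correction -6.9° → command heading 206.8°, groundspeed 72.9 kt
Leg 2: desired track 6.8°; wind correction -0.1° → command heading 6.7°, groundspeed 123.2 kt
Leg 3: desired track 153.5°; wind correction +8.6° → command heading 162.1°, groundspeed 74.1 kt

Leg 1: heading=206.8°, groundspeed=72.9 kt
Leg 2: heading=6.7°, groundspeed=123.2 kt
Leg 3: heading=162.1°, groundspeed=74.1 kt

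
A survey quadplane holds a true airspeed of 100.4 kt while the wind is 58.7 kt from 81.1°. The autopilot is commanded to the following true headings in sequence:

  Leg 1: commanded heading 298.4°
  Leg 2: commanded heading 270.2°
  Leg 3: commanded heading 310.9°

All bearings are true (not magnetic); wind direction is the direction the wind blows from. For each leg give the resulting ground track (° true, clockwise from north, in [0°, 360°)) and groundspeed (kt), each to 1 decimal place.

Leg 1: track=284.8°, groundspeed=151.3 kt
Leg 2: track=266.8°, groundspeed=158.6 kt
Leg 3: track=292.9°, groundspeed=145.4 kt

Leg 1: heading 298.4°; drift -13.6° → track 284.8°, groundspeed 151.3 kt
Leg 2: heading 270.2°; drift -3.4° → track 266.8°, groundspeed 158.6 kt
Leg 3: heading 310.9°; drift -18.0° → track 292.9°, groundspeed 145.4 kt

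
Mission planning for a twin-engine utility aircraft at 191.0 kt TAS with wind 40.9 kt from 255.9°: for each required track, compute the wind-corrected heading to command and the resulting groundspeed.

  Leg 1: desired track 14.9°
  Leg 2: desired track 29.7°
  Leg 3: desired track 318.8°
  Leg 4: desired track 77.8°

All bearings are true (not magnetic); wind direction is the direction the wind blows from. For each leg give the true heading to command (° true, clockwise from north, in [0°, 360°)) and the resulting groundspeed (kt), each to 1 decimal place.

Leg 1: heading=4.1°, groundspeed=207.4 kt
Leg 2: heading=20.8°, groundspeed=217.0 kt
Leg 3: heading=307.8°, groundspeed=168.9 kt
Leg 4: heading=78.2°, groundspeed=231.9 kt

Leg 1: desired track 14.9°; wind correction -10.8° → command heading 4.1°, groundspeed 207.4 kt
Leg 2: desired track 29.7°; wind correction -8.9° → command heading 20.8°, groundspeed 217.0 kt
Leg 3: desired track 318.8°; wind correction -11.0° → command heading 307.8°, groundspeed 168.9 kt
Leg 4: desired track 77.8°; wind correction +0.4° → command heading 78.2°, groundspeed 231.9 kt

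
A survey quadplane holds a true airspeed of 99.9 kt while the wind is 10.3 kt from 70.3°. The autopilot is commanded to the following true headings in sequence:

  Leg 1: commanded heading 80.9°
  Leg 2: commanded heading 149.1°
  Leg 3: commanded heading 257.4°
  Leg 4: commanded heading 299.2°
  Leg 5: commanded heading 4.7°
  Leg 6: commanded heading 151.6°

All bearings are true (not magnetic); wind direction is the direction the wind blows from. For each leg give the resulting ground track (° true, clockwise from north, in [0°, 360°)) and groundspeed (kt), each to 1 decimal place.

Leg 1: heading 80.9°; drift +1.2° → track 82.1°, groundspeed 89.8 kt
Leg 2: heading 149.1°; drift +5.9° → track 155.0°, groundspeed 98.4 kt
Leg 3: heading 257.4°; drift -0.7° → track 256.7°, groundspeed 110.1 kt
Leg 4: heading 299.2°; drift -4.2° → track 295.0°, groundspeed 107.0 kt
Leg 5: heading 4.7°; drift -5.6° → track 359.1°, groundspeed 96.1 kt
Leg 6: heading 151.6°; drift +5.9° → track 157.5°, groundspeed 98.9 kt

Leg 1: track=82.1°, groundspeed=89.8 kt
Leg 2: track=155.0°, groundspeed=98.4 kt
Leg 3: track=256.7°, groundspeed=110.1 kt
Leg 4: track=295.0°, groundspeed=107.0 kt
Leg 5: track=359.1°, groundspeed=96.1 kt
Leg 6: track=157.5°, groundspeed=98.9 kt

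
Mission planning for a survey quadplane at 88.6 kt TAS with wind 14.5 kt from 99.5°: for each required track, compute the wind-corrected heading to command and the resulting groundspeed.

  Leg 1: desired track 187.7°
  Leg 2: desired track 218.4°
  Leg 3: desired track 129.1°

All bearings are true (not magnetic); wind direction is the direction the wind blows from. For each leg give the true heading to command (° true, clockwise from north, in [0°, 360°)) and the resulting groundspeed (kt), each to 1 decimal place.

Leg 1: heading=178.3°, groundspeed=87.0 kt
Leg 2: heading=210.2°, groundspeed=94.7 kt
Leg 3: heading=124.5°, groundspeed=75.7 kt

Leg 1: desired track 187.7°; wind correction -9.4° → command heading 178.3°, groundspeed 87.0 kt
Leg 2: desired track 218.4°; wind correction -8.2° → command heading 210.2°, groundspeed 94.7 kt
Leg 3: desired track 129.1°; wind correction -4.6° → command heading 124.5°, groundspeed 75.7 kt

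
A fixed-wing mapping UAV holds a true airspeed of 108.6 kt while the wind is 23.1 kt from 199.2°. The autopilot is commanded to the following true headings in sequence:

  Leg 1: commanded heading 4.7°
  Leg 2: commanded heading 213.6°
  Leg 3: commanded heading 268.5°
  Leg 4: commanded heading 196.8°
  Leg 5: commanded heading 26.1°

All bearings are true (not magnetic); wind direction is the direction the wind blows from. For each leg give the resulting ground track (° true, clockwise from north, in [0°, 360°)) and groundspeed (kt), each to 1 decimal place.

Leg 1: track=7.2°, groundspeed=131.1 kt
Leg 2: track=217.4°, groundspeed=86.4 kt
Leg 3: track=280.6°, groundspeed=102.7 kt
Leg 4: track=196.2°, groundspeed=85.5 kt
Leg 5: track=24.9°, groundspeed=131.6 kt

Leg 1: heading 4.7°; drift +2.5° → track 7.2°, groundspeed 131.1 kt
Leg 2: heading 213.6°; drift +3.8° → track 217.4°, groundspeed 86.4 kt
Leg 3: heading 268.5°; drift +12.1° → track 280.6°, groundspeed 102.7 kt
Leg 4: heading 196.8°; drift -0.6° → track 196.2°, groundspeed 85.5 kt
Leg 5: heading 26.1°; drift -1.2° → track 24.9°, groundspeed 131.6 kt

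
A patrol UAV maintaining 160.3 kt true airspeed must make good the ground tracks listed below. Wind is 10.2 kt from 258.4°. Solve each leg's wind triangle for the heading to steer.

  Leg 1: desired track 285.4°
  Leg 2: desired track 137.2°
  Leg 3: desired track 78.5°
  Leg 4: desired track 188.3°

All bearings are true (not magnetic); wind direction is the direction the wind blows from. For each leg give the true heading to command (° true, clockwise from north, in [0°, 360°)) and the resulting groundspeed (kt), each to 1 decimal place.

Leg 1: heading=283.7°, groundspeed=151.1 kt
Leg 2: heading=140.3°, groundspeed=165.3 kt
Leg 3: heading=78.5°, groundspeed=170.5 kt
Leg 4: heading=191.7°, groundspeed=156.5 kt

Leg 1: desired track 285.4°; wind correction -1.7° → command heading 283.7°, groundspeed 151.1 kt
Leg 2: desired track 137.2°; wind correction +3.1° → command heading 140.3°, groundspeed 165.3 kt
Leg 3: desired track 78.5°; wind correction +0.0° → command heading 78.5°, groundspeed 170.5 kt
Leg 4: desired track 188.3°; wind correction +3.4° → command heading 191.7°, groundspeed 156.5 kt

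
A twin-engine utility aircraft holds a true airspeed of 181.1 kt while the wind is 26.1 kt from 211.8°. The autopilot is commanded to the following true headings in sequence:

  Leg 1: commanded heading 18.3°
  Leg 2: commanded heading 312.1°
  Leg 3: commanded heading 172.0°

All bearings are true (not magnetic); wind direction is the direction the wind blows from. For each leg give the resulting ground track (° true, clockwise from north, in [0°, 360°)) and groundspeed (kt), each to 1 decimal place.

Leg 1: heading 18.3°; drift +1.7° → track 20.0°, groundspeed 206.6 kt
Leg 2: heading 312.1°; drift +7.9° → track 320.0°, groundspeed 187.5 kt
Leg 3: heading 172.0°; drift -5.9° → track 166.1°, groundspeed 161.9 kt

Leg 1: track=20.0°, groundspeed=206.6 kt
Leg 2: track=320.0°, groundspeed=187.5 kt
Leg 3: track=166.1°, groundspeed=161.9 kt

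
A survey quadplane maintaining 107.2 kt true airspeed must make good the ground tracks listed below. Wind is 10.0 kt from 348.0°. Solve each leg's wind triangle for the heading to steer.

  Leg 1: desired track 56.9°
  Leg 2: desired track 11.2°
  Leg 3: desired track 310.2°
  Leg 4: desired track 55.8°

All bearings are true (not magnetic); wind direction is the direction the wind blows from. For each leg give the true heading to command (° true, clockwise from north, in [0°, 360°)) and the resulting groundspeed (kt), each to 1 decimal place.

Leg 1: heading=51.9°, groundspeed=103.2 kt
Leg 2: heading=9.1°, groundspeed=97.9 kt
Leg 3: heading=313.5°, groundspeed=99.1 kt
Leg 4: heading=50.8°, groundspeed=103.0 kt

Leg 1: desired track 56.9°; wind correction -5.0° → command heading 51.9°, groundspeed 103.2 kt
Leg 2: desired track 11.2°; wind correction -2.1° → command heading 9.1°, groundspeed 97.9 kt
Leg 3: desired track 310.2°; wind correction +3.3° → command heading 313.5°, groundspeed 99.1 kt
Leg 4: desired track 55.8°; wind correction -5.0° → command heading 50.8°, groundspeed 103.0 kt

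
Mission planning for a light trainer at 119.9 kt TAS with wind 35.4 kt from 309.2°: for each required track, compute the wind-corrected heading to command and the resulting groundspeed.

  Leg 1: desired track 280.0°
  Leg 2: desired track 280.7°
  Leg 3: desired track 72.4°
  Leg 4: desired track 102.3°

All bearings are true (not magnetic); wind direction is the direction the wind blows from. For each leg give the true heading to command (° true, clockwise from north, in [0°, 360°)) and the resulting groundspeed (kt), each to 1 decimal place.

Leg 1: desired track 280.0°; wind correction +8.3° → command heading 288.3°, groundspeed 87.7 kt
Leg 2: desired track 280.7°; wind correction +8.1° → command heading 288.8°, groundspeed 87.6 kt
Leg 3: desired track 72.4°; wind correction -14.3° → command heading 58.1°, groundspeed 135.6 kt
Leg 4: desired track 102.3°; wind correction -7.7° → command heading 94.6°, groundspeed 150.4 kt

Leg 1: heading=288.3°, groundspeed=87.7 kt
Leg 2: heading=288.8°, groundspeed=87.6 kt
Leg 3: heading=58.1°, groundspeed=135.6 kt
Leg 4: heading=94.6°, groundspeed=150.4 kt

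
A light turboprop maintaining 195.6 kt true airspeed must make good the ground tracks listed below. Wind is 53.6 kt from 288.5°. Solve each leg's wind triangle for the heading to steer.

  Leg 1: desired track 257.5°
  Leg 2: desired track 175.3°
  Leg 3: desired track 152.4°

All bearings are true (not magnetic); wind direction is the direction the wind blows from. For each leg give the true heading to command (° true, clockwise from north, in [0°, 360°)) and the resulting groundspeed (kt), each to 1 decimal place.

Leg 1: heading=265.6°, groundspeed=147.7 kt
Leg 2: heading=189.9°, groundspeed=210.4 kt
Leg 3: heading=163.4°, groundspeed=230.7 kt

Leg 1: desired track 257.5°; wind correction +8.1° → command heading 265.6°, groundspeed 147.7 kt
Leg 2: desired track 175.3°; wind correction +14.6° → command heading 189.9°, groundspeed 210.4 kt
Leg 3: desired track 152.4°; wind correction +11.0° → command heading 163.4°, groundspeed 230.7 kt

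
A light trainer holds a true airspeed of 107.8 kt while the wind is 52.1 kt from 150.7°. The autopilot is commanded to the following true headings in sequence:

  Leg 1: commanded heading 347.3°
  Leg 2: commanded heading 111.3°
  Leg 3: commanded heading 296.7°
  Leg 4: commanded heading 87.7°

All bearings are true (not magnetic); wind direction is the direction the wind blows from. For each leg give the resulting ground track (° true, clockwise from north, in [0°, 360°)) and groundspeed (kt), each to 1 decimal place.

Leg 1: track=341.9°, groundspeed=158.4 kt
Leg 2: track=85.2°, groundspeed=75.2 kt
Leg 3: track=307.6°, groundspeed=153.8 kt
Leg 4: track=58.8°, groundspeed=96.1 kt

Leg 1: heading 347.3°; drift -5.4° → track 341.9°, groundspeed 158.4 kt
Leg 2: heading 111.3°; drift -26.1° → track 85.2°, groundspeed 75.2 kt
Leg 3: heading 296.7°; drift +10.9° → track 307.6°, groundspeed 153.8 kt
Leg 4: heading 87.7°; drift -28.9° → track 58.8°, groundspeed 96.1 kt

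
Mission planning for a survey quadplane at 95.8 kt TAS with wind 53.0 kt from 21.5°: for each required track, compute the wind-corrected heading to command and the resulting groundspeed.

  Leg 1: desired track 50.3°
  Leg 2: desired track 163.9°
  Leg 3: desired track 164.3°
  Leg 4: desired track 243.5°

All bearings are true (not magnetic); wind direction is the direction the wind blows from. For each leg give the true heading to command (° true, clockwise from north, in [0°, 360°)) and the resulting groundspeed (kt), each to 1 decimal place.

Leg 1: desired track 50.3°; wind correction -15.5° → command heading 34.8°, groundspeed 45.9 kt
Leg 2: desired track 163.9°; wind correction -19.7° → command heading 144.2°, groundspeed 132.2 kt
Leg 3: desired track 164.3°; wind correction -19.5° → command heading 144.8°, groundspeed 132.5 kt
Leg 4: desired track 243.5°; wind correction +21.7° → command heading 265.2°, groundspeed 128.4 kt

Leg 1: heading=34.8°, groundspeed=45.9 kt
Leg 2: heading=144.2°, groundspeed=132.2 kt
Leg 3: heading=144.8°, groundspeed=132.5 kt
Leg 4: heading=265.2°, groundspeed=128.4 kt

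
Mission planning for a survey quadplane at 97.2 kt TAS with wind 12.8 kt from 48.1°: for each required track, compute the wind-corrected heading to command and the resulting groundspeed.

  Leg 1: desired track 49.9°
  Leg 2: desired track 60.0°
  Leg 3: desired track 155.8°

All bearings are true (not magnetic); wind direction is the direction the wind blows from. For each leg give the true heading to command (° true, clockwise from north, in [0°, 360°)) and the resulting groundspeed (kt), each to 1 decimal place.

Leg 1: desired track 49.9°; wind correction -0.2° → command heading 49.7°, groundspeed 84.4 kt
Leg 2: desired track 60.0°; wind correction -1.6° → command heading 58.4°, groundspeed 84.6 kt
Leg 3: desired track 155.8°; wind correction -7.2° → command heading 148.6°, groundspeed 100.3 kt

Leg 1: heading=49.7°, groundspeed=84.4 kt
Leg 2: heading=58.4°, groundspeed=84.6 kt
Leg 3: heading=148.6°, groundspeed=100.3 kt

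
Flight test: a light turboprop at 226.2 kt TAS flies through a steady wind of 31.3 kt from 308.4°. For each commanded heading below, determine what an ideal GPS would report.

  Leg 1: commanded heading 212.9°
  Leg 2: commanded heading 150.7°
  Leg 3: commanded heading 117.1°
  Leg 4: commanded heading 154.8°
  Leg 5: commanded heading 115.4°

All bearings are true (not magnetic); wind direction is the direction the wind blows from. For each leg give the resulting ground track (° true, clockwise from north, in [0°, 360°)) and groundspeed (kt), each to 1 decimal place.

Leg 1: heading 212.9°; drift -7.7° → track 205.2°, groundspeed 231.3 kt
Leg 2: heading 150.7°; drift -2.7° → track 148.0°, groundspeed 255.4 kt
Leg 3: heading 117.1°; drift +1.4° → track 118.5°, groundspeed 257.0 kt
Leg 4: heading 154.8°; drift -3.1° → track 151.7°, groundspeed 254.6 kt
Leg 5: heading 115.4°; drift +1.6° → track 117.0°, groundspeed 256.8 kt

Leg 1: track=205.2°, groundspeed=231.3 kt
Leg 2: track=148.0°, groundspeed=255.4 kt
Leg 3: track=118.5°, groundspeed=257.0 kt
Leg 4: track=151.7°, groundspeed=254.6 kt
Leg 5: track=117.0°, groundspeed=256.8 kt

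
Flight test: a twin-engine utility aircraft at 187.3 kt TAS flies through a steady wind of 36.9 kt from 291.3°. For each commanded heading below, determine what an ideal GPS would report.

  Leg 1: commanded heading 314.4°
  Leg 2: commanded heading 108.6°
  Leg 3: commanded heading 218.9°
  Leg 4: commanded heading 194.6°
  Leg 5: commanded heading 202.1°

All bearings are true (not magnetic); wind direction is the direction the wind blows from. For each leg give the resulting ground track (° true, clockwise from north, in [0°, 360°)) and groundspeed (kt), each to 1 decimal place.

Leg 1: heading 314.4°; drift +5.4° → track 319.8°, groundspeed 154.0 kt
Leg 2: heading 108.6°; drift +0.4° → track 109.0°, groundspeed 224.2 kt
Leg 3: heading 218.9°; drift -11.3° → track 207.6°, groundspeed 179.6 kt
Leg 4: heading 194.6°; drift -10.8° → track 183.8°, groundspeed 195.1 kt
Leg 5: heading 202.1°; drift -11.2° → track 190.9°, groundspeed 190.4 kt

Leg 1: track=319.8°, groundspeed=154.0 kt
Leg 2: track=109.0°, groundspeed=224.2 kt
Leg 3: track=207.6°, groundspeed=179.6 kt
Leg 4: track=183.8°, groundspeed=195.1 kt
Leg 5: track=190.9°, groundspeed=190.4 kt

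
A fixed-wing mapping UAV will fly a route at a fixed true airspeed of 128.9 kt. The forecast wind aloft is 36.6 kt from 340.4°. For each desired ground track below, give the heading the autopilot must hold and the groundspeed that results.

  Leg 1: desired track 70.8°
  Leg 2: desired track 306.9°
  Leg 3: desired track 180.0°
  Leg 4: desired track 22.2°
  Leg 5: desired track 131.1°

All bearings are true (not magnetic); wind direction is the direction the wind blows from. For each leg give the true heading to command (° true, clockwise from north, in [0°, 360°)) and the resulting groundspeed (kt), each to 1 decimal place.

Leg 1: heading=54.3°, groundspeed=123.9 kt
Leg 2: heading=315.9°, groundspeed=96.8 kt
Leg 3: heading=185.5°, groundspeed=162.8 kt
Leg 4: heading=11.3°, groundspeed=99.3 kt
Leg 5: heading=123.1°, groundspeed=159.6 kt

Leg 1: desired track 70.8°; wind correction -16.5° → command heading 54.3°, groundspeed 123.9 kt
Leg 2: desired track 306.9°; wind correction +9.0° → command heading 315.9°, groundspeed 96.8 kt
Leg 3: desired track 180.0°; wind correction +5.5° → command heading 185.5°, groundspeed 162.8 kt
Leg 4: desired track 22.2°; wind correction -10.9° → command heading 11.3°, groundspeed 99.3 kt
Leg 5: desired track 131.1°; wind correction -8.0° → command heading 123.1°, groundspeed 159.6 kt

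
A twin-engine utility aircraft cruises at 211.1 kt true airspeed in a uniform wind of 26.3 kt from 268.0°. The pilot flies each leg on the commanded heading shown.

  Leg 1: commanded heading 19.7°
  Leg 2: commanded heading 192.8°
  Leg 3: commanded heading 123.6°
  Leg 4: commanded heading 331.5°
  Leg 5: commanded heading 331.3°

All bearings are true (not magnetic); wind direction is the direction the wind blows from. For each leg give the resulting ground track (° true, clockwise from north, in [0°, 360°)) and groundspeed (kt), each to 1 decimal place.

Leg 1: track=26.0°, groundspeed=222.2 kt
Leg 2: track=185.7°, groundspeed=206.0 kt
Leg 3: track=119.8°, groundspeed=233.0 kt
Leg 4: track=338.2°, groundspeed=200.7 kt
Leg 5: track=338.0°, groundspeed=200.7 kt

Leg 1: heading 19.7°; drift +6.3° → track 26.0°, groundspeed 222.2 kt
Leg 2: heading 192.8°; drift -7.1° → track 185.7°, groundspeed 206.0 kt
Leg 3: heading 123.6°; drift -3.8° → track 119.8°, groundspeed 233.0 kt
Leg 4: heading 331.5°; drift +6.7° → track 338.2°, groundspeed 200.7 kt
Leg 5: heading 331.3°; drift +6.7° → track 338.0°, groundspeed 200.7 kt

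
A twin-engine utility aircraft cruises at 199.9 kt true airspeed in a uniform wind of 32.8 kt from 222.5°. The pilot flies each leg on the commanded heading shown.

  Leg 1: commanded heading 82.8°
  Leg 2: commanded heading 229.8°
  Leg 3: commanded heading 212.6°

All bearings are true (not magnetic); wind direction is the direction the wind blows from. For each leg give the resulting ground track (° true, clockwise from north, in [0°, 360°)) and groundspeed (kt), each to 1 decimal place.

Leg 1: heading 82.8°; drift -5.4° → track 77.4°, groundspeed 225.9 kt
Leg 2: heading 229.8°; drift +1.4° → track 231.2°, groundspeed 167.4 kt
Leg 3: heading 212.6°; drift -1.9° → track 210.7°, groundspeed 167.7 kt

Leg 1: track=77.4°, groundspeed=225.9 kt
Leg 2: track=231.2°, groundspeed=167.4 kt
Leg 3: track=210.7°, groundspeed=167.7 kt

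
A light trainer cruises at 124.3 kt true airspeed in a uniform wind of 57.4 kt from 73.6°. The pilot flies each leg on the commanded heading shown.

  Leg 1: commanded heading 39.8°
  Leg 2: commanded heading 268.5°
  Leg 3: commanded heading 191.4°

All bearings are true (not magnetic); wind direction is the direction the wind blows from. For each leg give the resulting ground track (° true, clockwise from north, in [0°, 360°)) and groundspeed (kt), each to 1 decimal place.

Leg 1: track=17.2°, groundspeed=83.0 kt
Leg 2: track=263.8°, groundspeed=180.4 kt
Leg 3: track=210.0°, groundspeed=159.4 kt

Leg 1: heading 39.8°; drift -22.6° → track 17.2°, groundspeed 83.0 kt
Leg 2: heading 268.5°; drift -4.7° → track 263.8°, groundspeed 180.4 kt
Leg 3: heading 191.4°; drift +18.6° → track 210.0°, groundspeed 159.4 kt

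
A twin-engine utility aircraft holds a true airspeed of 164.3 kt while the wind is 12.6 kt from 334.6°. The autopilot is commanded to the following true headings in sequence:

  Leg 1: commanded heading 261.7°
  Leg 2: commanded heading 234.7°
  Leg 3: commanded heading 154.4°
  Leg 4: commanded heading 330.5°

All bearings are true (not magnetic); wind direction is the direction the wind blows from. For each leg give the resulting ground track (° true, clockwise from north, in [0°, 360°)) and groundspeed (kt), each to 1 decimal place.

Leg 1: heading 261.7°; drift -4.3° → track 257.4°, groundspeed 161.0 kt
Leg 2: heading 234.7°; drift -4.3° → track 230.4°, groundspeed 166.9 kt
Leg 3: heading 154.4°; drift +0.0° → track 154.4°, groundspeed 176.9 kt
Leg 4: heading 330.5°; drift -0.3° → track 330.2°, groundspeed 151.7 kt

Leg 1: track=257.4°, groundspeed=161.0 kt
Leg 2: track=230.4°, groundspeed=166.9 kt
Leg 3: track=154.4°, groundspeed=176.9 kt
Leg 4: track=330.2°, groundspeed=151.7 kt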